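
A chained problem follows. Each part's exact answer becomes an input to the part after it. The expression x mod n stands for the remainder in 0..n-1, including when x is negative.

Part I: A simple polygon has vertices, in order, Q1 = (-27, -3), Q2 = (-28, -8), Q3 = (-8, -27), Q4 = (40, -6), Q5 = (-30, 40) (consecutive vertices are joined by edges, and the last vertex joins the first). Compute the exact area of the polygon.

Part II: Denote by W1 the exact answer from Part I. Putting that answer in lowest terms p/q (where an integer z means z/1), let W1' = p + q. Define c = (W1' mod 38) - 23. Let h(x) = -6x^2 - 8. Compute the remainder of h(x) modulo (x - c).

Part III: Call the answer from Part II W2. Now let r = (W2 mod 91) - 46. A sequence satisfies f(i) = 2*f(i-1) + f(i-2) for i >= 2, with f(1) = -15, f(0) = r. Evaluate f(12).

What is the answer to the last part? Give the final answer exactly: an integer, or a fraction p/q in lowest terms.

-116044

Part I: cross terms: (-27*-8 - -28*-3)=132, (-28*-27 - -8*-8)=692, (-8*-6 - 40*-27)=1128, (40*40 - -30*-6)=1420, (-30*-3 - -27*40)=1170; twice the area = |4542| = 4542; area = 2271; answer 2271
Part II: W1 = 2271; threaded value p + q = 2272; c = 7; remainder = value at the root: -6*(7)^2 - 8 = (-294) + (-8) = -302; answer -302
Part III: W2 = -302; r = 16; f(2) = 2*(-15) + 1*(16) = -14; iterating: f(2)=-14, f(3)=-43, f(4)=-100, f(5)=-243, f(6)=-586, f(7)=-1415, f(8)=-3416, f(9)=-8247, f(10)=-19910, f(11)=-48067, f(12)=-116044; answer -116044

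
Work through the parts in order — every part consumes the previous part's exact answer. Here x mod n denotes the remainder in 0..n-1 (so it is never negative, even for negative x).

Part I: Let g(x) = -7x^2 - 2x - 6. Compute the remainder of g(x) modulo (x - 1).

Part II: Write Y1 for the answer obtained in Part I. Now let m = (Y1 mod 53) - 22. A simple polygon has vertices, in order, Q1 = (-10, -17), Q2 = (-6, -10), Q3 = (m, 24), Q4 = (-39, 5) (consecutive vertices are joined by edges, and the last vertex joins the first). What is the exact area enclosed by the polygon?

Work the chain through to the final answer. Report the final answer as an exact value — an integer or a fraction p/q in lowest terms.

1743/2

Part I: remainder = value at the root: -7*(1)^2 - 2*(1)^1 - 6 = (-7) + (-2) + (-6) = -15; answer -15
Part II: Y1 = -15; m = 16; cross terms: (-10*-10 - -6*-17)=-2, (-6*24 - 16*-10)=16, (16*5 - -39*24)=1016, (-39*-17 - -10*5)=713; twice the area = |1743| = 1743; area = 1743/2; answer 1743/2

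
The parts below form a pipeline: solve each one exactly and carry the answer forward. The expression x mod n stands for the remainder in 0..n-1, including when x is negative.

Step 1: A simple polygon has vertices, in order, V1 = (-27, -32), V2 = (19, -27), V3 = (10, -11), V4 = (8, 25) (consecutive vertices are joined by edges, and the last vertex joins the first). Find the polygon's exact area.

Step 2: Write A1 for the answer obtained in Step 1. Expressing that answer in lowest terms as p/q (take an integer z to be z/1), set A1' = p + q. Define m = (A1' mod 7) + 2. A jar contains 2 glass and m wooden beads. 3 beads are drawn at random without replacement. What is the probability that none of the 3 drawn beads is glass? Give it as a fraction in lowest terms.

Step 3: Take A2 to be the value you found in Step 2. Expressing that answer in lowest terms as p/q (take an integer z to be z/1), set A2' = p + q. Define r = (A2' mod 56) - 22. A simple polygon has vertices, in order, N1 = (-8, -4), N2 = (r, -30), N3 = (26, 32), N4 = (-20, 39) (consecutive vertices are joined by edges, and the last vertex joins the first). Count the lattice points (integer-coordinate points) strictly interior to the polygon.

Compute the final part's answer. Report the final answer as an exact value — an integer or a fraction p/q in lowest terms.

1334

Step 1: cross terms: (-27*-27 - 19*-32)=1337, (19*-11 - 10*-27)=61, (10*25 - 8*-11)=338, (8*-32 - -27*25)=419; twice the area = |2155| = 2155; area = 2155/2; answer 2155/2
Step 2: A1 = 2155/2; threaded value p + q = 2157; m = 3; total draws C(5,3) = 10; favorable C(3,3) = 1; P = 1/10; answer 1/10
Step 3: A2 = 1/10; threaded value p + q = 11; r = -11; cross terms: (-8*-30 - -11*-4)=196, (-11*32 - 26*-30)=428, (26*39 - -20*32)=1654, (-20*-4 - -8*39)=392; twice the area = |2670| = 2670; area = 1335; boundary points = 1 + 1 + 1 + 1 = 4; strictly interior points = area - boundary/2 + 1 = 1334; answer 1334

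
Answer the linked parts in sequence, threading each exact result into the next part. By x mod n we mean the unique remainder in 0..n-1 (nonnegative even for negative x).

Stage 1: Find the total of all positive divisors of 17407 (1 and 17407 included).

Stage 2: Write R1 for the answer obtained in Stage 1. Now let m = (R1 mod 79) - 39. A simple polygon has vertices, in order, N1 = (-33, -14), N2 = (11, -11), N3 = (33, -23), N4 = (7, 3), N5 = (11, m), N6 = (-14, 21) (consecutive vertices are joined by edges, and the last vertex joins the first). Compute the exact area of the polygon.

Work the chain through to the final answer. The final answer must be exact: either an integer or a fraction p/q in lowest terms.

2667/2

Stage 1: 17407 = 13^2 * 103; sigma = (1 + 13 + 169) * (1 + 103) = 183 * 104 = 19032; answer 19032
Stage 2: R1 = 19032; m = 33; cross terms: (-33*-11 - 11*-14)=517, (11*-23 - 33*-11)=110, (33*3 - 7*-23)=260, (7*33 - 11*3)=198, (11*21 - -14*33)=693, (-14*-14 - -33*21)=889; twice the area = |2667| = 2667; area = 2667/2; answer 2667/2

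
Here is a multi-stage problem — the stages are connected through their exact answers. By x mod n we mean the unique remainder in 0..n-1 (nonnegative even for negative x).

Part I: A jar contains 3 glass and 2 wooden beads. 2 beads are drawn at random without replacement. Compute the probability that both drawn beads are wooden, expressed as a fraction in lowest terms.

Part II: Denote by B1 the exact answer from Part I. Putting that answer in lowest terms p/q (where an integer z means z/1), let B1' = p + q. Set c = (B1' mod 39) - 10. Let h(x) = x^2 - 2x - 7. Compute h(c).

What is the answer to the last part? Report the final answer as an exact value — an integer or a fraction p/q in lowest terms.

-8

Part I: total draws C(5,2) = 10; favorable C(2,2) = 1; P = 1/10; answer 1/10
Part II: B1 = 1/10; threaded value p + q = 11; c = 1; 1*(1)^2 - 2*(1)^1 - 7 = (1) + (-2) + (-7) = -8; answer -8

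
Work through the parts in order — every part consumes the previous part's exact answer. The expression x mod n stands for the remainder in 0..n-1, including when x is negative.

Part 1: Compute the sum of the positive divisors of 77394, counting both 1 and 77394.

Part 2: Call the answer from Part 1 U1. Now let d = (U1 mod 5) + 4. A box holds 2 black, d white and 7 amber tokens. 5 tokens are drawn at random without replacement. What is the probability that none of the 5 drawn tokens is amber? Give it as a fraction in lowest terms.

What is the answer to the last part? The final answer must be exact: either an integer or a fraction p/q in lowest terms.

2/429

Part 1: 77394 = 2 * 3 * 12899; sigma = (1 + 2) * (1 + 3) * (1 + 12899) = 3 * 4 * 12900 = 154800; answer 154800
Part 2: U1 = 154800; d = 4; total draws C(13,5) = 1287; favorable C(6,5) = 6; P = 2/429; answer 2/429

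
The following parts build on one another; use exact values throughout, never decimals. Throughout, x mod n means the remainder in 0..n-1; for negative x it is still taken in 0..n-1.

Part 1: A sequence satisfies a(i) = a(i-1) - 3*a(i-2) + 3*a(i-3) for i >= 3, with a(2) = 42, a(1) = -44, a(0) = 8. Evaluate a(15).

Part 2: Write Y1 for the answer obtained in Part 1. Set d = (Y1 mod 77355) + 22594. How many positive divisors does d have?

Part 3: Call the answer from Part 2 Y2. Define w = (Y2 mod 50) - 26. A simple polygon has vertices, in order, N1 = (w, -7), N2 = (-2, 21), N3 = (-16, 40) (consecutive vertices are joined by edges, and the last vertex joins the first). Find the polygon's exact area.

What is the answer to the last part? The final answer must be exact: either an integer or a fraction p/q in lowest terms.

405

Part 1: a(3) = 1*(42) - 3*(-44) + 3*(8) = 198; iterating: a(3)=198, a(4)=-60, a(5)=-528, a(6)=246, a(7)=1650, a(8)=-672, a(9)=-4884, a(10)=2082, a(11)=14718, a(12)=-6180, a(13)=-44088, a(14)=18606, a(15)=132330; answer 132330
Part 2: Y1 = 132330; d = 77569; 77569 is prime, so its only divisors are 1 and 77569; count = 2; answer 2
Part 3: Y2 = 2; w = -24; cross terms: (-24*21 - -2*-7)=-518, (-2*40 - -16*21)=256, (-16*-7 - -24*40)=1072; twice the area = |810| = 810; area = 405; answer 405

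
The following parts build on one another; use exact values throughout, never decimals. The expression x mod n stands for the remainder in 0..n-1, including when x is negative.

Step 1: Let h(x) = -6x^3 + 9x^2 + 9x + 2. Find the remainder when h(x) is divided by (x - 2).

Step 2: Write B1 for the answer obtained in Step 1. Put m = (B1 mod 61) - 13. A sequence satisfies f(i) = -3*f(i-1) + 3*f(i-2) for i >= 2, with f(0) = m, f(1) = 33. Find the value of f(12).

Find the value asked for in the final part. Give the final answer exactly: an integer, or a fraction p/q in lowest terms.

Step 1: remainder = value at the root: -6*(2)^3 + 9*(2)^2 + 9*(2)^1 + 2 = (-48) + (36) + (18) + (2) = 8; answer 8
Step 2: B1 = 8; m = -5; f(2) = -3*(33) + 3*(-5) = -114; iterating: f(2)=-114, f(3)=441, f(4)=-1665, f(5)=6318, f(6)=-23949, f(7)=90801, f(8)=-344250, f(9)=1305153, f(10)=-4948209, f(11)=18760086, f(12)=-71124885; answer -71124885

-71124885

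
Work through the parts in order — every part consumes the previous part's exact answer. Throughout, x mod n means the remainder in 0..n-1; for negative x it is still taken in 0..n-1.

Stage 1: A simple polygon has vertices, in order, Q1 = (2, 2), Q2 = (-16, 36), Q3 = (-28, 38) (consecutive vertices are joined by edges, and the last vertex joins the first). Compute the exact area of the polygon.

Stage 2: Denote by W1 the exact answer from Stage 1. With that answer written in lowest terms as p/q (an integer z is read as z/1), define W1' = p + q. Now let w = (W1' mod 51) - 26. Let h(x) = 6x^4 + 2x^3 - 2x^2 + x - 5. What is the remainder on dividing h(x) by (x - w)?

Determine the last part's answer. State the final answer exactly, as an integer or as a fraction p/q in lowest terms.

Stage 1: cross terms: (2*36 - -16*2)=104, (-16*38 - -28*36)=400, (-28*2 - 2*38)=-132; twice the area = |372| = 372; area = 186; answer 186
Stage 2: W1 = 186; threaded value p + q = 187; w = 8; remainder = value at the root: 6*(8)^4 + 2*(8)^3 - 2*(8)^2 + 1*(8)^1 - 5 = (24576) + (1024) + (-128) + (8) + (-5) = 25475; answer 25475

25475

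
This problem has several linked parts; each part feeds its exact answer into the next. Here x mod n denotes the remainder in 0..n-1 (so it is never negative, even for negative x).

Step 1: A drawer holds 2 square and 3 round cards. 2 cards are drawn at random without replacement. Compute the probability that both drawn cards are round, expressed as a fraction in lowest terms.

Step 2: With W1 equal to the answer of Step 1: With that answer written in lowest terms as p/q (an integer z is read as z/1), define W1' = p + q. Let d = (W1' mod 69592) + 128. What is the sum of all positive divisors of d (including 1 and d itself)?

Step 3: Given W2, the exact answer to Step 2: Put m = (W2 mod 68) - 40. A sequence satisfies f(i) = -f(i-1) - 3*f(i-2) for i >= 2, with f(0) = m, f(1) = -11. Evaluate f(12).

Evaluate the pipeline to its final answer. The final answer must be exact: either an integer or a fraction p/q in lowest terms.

Step 1: total draws C(5,2) = 10; favorable C(3,2) = 3; P = 3/10; answer 3/10
Step 2: W1 = 3/10; threaded value p + q = 13; d = 141; 141 = 3 * 47; sigma = (1 + 3) * (1 + 47) = 4 * 48 = 192; answer 192
Step 3: W2 = 192; m = 16; f(2) = -1*(-11) - 3*(16) = -37; iterating: f(2)=-37, f(3)=70, f(4)=41, f(5)=-251, f(6)=128, f(7)=625, f(8)=-1009, f(9)=-866, f(10)=3893, f(11)=-1295, f(12)=-10384; answer -10384

-10384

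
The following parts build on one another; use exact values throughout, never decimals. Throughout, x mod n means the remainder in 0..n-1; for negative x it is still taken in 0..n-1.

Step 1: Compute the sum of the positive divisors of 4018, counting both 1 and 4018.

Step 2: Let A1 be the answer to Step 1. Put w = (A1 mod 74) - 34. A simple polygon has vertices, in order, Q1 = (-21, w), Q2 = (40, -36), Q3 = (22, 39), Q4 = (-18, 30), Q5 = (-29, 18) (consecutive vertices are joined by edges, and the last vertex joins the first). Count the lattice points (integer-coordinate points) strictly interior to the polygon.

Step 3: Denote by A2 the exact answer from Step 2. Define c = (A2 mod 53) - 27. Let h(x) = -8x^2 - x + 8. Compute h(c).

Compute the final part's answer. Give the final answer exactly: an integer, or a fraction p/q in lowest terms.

-949

Step 1: 4018 = 2 * 7^2 * 41; sigma = (1 + 2) * (1 + 7 + 49) * (1 + 41) = 3 * 57 * 42 = 7182; answer 7182
Step 2: A1 = 7182; w = -30; cross terms: (-21*-36 - 40*-30)=1956, (40*39 - 22*-36)=2352, (22*30 - -18*39)=1362, (-18*18 - -29*30)=546, (-29*-30 - -21*18)=1248; twice the area = |7464| = 7464; area = 3732; boundary points = 1 + 3 + 1 + 1 + 8 = 14; strictly interior points = area - boundary/2 + 1 = 3726; answer 3726
Step 3: A2 = 3726; c = -11; -8*(-11)^2 - 1*(-11)^1 + 8 = (-968) + (11) + (8) = -949; answer -949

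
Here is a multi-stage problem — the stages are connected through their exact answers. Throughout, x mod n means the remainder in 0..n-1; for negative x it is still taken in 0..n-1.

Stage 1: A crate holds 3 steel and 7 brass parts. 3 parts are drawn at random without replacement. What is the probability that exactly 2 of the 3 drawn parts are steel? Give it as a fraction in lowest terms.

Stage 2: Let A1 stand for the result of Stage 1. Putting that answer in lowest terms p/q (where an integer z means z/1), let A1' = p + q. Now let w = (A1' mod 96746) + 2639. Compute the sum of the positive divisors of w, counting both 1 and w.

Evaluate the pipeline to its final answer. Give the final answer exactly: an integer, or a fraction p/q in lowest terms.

4320

Stage 1: total draws C(10,3) = 120; favorable C(3,2)*C(7,1) = 21; P = 7/40; answer 7/40
Stage 2: A1 = 7/40; threaded value p + q = 47; w = 2686; 2686 = 2 * 17 * 79; sigma = (1 + 2) * (1 + 17) * (1 + 79) = 3 * 18 * 80 = 4320; answer 4320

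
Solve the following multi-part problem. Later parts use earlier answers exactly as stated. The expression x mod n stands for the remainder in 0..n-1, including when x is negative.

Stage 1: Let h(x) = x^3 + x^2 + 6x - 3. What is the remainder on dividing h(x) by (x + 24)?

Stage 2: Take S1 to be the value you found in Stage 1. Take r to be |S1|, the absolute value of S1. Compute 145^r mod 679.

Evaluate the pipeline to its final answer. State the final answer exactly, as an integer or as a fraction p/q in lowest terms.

594

Stage 1: remainder = value at the root: 1*(-24)^3 + 1*(-24)^2 + 6*(-24)^1 - 3 = (-13824) + (576) + (-144) + (-3) = -13395; answer -13395
Stage 2: S1 = -13395; r = 13395; squarings mod 679: 145^1=145, 145^2=655, 145^4=576, 145^8=424, 145^16=520, 145^32=158, 145^64=520, 145^128=158, 145^256=520, 145^512=158, 145^1024=520, 145^2048=158, 145^4096=520, 145^8192=158; 145^13395 = 145^1 * 145^2 * 145^16 * 145^64 * 145^1024 * 145^4096 * 145^8192 = 594 (mod 679); answer 594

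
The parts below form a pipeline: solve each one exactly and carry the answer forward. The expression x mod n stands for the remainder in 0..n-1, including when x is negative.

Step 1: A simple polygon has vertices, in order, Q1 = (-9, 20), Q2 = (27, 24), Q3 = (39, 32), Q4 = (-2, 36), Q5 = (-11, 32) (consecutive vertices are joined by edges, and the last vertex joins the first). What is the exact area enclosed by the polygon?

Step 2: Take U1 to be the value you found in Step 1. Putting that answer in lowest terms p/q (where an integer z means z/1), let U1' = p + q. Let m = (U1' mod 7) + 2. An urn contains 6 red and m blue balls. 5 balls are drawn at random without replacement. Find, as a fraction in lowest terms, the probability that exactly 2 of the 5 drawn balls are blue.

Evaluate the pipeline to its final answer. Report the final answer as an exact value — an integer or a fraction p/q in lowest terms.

Step 1: cross terms: (-9*24 - 27*20)=-756, (27*32 - 39*24)=-72, (39*36 - -2*32)=1468, (-2*32 - -11*36)=332, (-11*20 - -9*32)=68; twice the area = |1040| = 1040; area = 520; answer 520
Step 2: U1 = 520; threaded value p + q = 521; m = 5; total draws C(11,5) = 462; favorable C(5,2)*C(6,3) = 200; P = 100/231; answer 100/231

100/231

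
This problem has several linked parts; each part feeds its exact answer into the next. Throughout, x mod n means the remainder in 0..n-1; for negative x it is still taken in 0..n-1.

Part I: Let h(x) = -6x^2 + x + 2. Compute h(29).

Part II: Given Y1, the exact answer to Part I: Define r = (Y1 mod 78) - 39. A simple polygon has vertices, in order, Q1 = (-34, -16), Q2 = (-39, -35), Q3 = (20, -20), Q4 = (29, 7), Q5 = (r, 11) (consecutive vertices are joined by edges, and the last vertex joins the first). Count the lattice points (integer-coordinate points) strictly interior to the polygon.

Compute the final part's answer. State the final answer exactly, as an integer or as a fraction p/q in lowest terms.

1540

Part I: -6*(29)^2 + 1*(29)^1 + 2 = (-5046) + (29) + (2) = -5015; answer -5015
Part II: Y1 = -5015; r = 16; cross terms: (-34*-35 - -39*-16)=566, (-39*-20 - 20*-35)=1480, (20*7 - 29*-20)=720, (29*11 - 16*7)=207, (16*-16 - -34*11)=118; twice the area = |3091| = 3091; area = 3091/2; boundary points = 1 + 1 + 9 + 1 + 1 = 13; strictly interior points = area - boundary/2 + 1 = 1540; answer 1540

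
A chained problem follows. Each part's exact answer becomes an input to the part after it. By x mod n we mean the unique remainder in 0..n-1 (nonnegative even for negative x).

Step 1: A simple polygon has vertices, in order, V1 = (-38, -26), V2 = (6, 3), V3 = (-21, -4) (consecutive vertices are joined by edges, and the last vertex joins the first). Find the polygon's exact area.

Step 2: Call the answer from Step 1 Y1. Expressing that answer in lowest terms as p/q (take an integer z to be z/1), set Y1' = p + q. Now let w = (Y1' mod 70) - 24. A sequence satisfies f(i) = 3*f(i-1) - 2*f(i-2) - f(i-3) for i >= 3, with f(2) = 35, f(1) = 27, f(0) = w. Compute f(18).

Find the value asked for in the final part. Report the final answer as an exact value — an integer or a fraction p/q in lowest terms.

609413

Step 1: cross terms: (-38*3 - 6*-26)=42, (6*-4 - -21*3)=39, (-21*-26 - -38*-4)=394; twice the area = |475| = 475; area = 475/2; answer 475/2
Step 2: Y1 = 475/2; threaded value p + q = 477; w = 33; f(3) = 3*(35) - 2*(27) - 1*(33) = 18; iterating: f(3)=18, f(4)=-43, f(5)=-200, f(6)=-532, f(7)=-1153, f(8)=-2195, f(9)=-3747, f(10)=-5698, f(11)=-7405, f(12)=-7072, f(13)=-708, f(14)=19425, f(15)=66763, f(16)=162147, f(17)=333490, f(18)=609413; answer 609413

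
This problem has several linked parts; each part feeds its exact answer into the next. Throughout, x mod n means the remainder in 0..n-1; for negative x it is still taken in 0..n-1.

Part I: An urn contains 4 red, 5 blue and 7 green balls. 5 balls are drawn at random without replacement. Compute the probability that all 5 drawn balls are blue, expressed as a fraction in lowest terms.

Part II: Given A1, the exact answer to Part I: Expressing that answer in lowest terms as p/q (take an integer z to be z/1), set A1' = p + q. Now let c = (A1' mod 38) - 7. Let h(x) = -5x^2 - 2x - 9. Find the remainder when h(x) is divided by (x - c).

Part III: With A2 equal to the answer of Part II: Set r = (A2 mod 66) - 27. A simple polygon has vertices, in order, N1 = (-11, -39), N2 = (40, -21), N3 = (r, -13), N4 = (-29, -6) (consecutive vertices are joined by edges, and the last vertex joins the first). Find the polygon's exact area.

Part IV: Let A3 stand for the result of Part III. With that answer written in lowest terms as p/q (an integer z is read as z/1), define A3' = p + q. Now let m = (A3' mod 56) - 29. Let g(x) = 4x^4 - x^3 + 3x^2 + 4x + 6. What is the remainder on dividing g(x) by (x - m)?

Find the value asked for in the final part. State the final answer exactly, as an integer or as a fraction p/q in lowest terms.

Part I: total draws C(16,5) = 4368; favorable C(5,5) = 1; P = 1/4368; answer 1/4368
Part II: A1 = 1/4368; threaded value p + q = 4369; c = 30; remainder = value at the root: -5*(30)^2 - 2*(30)^1 - 9 = (-4500) + (-60) + (-9) = -4569; answer -4569
Part III: A2 = -4569; r = 24; cross terms: (-11*-21 - 40*-39)=1791, (40*-13 - 24*-21)=-16, (24*-6 - -29*-13)=-521, (-29*-39 - -11*-6)=1065; twice the area = |2319| = 2319; area = 2319/2; answer 2319/2
Part IV: A3 = 2319/2; threaded value p + q = 2321; m = -4; remainder = value at the root: 4*(-4)^4 - 1*(-4)^3 + 3*(-4)^2 + 4*(-4)^1 + 6 = (1024) + (64) + (48) + (-16) + (6) = 1126; answer 1126

1126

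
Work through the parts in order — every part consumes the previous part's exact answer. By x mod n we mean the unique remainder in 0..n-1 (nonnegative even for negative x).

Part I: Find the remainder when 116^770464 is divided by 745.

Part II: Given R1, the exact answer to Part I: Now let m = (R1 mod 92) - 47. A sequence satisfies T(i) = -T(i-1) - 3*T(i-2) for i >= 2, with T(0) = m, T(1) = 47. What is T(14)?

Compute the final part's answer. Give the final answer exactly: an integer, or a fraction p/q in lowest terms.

9382

Part I: squarings mod 745: 116^1=116, 116^2=46, 116^4=626, 116^8=6, 116^16=36, 116^32=551, 116^64=386, 116^128=741, 116^256=16, 116^512=256, 116^1024=721, 116^2048=576, 116^4096=251, 116^8192=421, 116^16384=676, 116^32768=291, 116^65536=496, 116^131072=166, 116^262144=736, 116^524288=81; 116^770464 = 116^32 * 116^128 * 116^256 * 116^16384 * 116^32768 * 116^65536 * 116^131072 * 116^524288 = 576 (mod 745); answer 576
Part II: R1 = 576; m = -23; T(2) = -1*(47) - 3*(-23) = 22; iterating: T(2)=22, T(3)=-163, T(4)=97, T(5)=392, T(6)=-683, T(7)=-493, T(8)=2542, T(9)=-1063, T(10)=-6563, T(11)=9752, T(12)=9937, T(13)=-39193, T(14)=9382; answer 9382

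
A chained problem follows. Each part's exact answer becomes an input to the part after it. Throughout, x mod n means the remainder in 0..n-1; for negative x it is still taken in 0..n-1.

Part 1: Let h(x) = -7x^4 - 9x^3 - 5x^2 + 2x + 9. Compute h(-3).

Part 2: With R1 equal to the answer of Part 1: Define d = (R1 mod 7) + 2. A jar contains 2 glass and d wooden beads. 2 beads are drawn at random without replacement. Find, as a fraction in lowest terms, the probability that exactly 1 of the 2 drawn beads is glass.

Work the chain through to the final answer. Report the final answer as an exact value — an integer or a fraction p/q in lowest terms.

Part 1: -7*(-3)^4 - 9*(-3)^3 - 5*(-3)^2 + 2*(-3)^1 + 9 = (-567) + (243) + (-45) + (-6) + (9) = -366; answer -366
Part 2: R1 = -366; d = 7; total draws C(9,2) = 36; favorable C(2,1)*C(7,1) = 14; P = 7/18; answer 7/18

7/18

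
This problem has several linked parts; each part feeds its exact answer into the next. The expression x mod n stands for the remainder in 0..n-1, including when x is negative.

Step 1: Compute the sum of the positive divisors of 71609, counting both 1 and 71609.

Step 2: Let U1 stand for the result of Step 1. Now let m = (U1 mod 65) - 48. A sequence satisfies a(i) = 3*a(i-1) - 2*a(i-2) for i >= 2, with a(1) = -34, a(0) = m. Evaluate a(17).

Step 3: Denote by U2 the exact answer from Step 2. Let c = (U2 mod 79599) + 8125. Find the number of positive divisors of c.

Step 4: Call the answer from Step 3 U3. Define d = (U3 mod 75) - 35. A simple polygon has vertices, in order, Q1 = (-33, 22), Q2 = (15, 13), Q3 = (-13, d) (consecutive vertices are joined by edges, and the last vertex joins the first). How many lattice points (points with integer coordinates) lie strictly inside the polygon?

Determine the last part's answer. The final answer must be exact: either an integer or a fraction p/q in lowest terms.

985

Step 1: 71609 = 101 * 709; sigma = (1 + 101) * (1 + 709) = 102 * 710 = 72420; answer 72420
Step 2: U1 = 72420; m = -38; a(2) = 3*(-34) - 2*(-38) = -26; iterating: a(2)=-26, a(3)=-10, a(4)=22, a(5)=86, a(6)=214, a(7)=470, a(8)=982, a(9)=2006, a(10)=4054, a(11)=8150, a(12)=16342, a(13)=32726, a(14)=65494, a(15)=131030, a(16)=262102, a(17)=524246; answer 524246
Step 3: U2 = 524246; c = 54777; 54777 = 3 * 19 * 31^2; number of divisors = (1+1) * (1+1) * (2+1) = 12; answer 12
Step 4: U3 = 12; d = -23; cross terms: (-33*13 - 15*22)=-759, (15*-23 - -13*13)=-176, (-13*22 - -33*-23)=-1045; twice the area = |-1980| = 1980; area = 990; boundary points = 3 + 4 + 5 = 12; strictly interior points = area - boundary/2 + 1 = 985; answer 985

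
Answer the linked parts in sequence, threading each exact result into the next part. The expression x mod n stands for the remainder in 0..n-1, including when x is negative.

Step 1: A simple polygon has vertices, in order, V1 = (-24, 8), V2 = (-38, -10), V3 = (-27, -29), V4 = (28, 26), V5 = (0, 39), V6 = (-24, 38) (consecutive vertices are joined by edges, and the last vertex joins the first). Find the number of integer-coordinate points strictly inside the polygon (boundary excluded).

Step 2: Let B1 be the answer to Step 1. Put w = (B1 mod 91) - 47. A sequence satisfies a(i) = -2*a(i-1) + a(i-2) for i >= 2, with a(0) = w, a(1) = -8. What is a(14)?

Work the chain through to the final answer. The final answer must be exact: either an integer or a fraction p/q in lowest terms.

1449320

Step 1: cross terms: (-24*-10 - -38*8)=544, (-38*-29 - -27*-10)=832, (-27*26 - 28*-29)=110, (28*39 - 0*26)=1092, (0*38 - -24*39)=936, (-24*8 - -24*38)=720; twice the area = |4234| = 4234; area = 2117; boundary points = 2 + 1 + 55 + 1 + 1 + 30 = 90; strictly interior points = area - boundary/2 + 1 = 2073; answer 2073
Step 2: B1 = 2073; w = 24; a(2) = -2*(-8) + 1*(24) = 40; iterating: a(2)=40, a(3)=-88, a(4)=216, a(5)=-520, a(6)=1256, a(7)=-3032, a(8)=7320, a(9)=-17672, a(10)=42664, a(11)=-103000, a(12)=248664, a(13)=-600328, a(14)=1449320; answer 1449320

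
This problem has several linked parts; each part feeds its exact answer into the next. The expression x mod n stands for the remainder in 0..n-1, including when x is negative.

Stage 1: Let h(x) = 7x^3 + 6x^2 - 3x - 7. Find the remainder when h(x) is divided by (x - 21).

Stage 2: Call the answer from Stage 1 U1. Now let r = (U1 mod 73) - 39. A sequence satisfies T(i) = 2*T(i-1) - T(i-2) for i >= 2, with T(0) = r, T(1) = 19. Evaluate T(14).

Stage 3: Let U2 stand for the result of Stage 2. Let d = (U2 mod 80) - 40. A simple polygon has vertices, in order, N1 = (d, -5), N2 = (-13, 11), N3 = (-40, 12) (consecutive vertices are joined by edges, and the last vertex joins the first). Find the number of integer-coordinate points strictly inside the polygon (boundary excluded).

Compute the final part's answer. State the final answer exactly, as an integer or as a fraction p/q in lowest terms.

198

Stage 1: remainder = value at the root: 7*(21)^3 + 6*(21)^2 - 3*(21)^1 - 7 = (64827) + (2646) + (-63) + (-7) = 67403; answer 67403
Stage 2: U1 = 67403; r = -15; T(2) = 2*(19) - 1*(-15) = 53; iterating: T(2)=53, T(3)=87, T(4)=121, T(5)=155, T(6)=189, T(7)=223, T(8)=257, T(9)=291, T(10)=325, T(11)=359, T(12)=393, T(13)=427, T(14)=461; answer 461
Stage 3: U2 = 461; d = 21; cross terms: (21*11 - -13*-5)=166, (-13*12 - -40*11)=284, (-40*-5 - 21*12)=-52; twice the area = |398| = 398; area = 199; boundary points = 2 + 1 + 1 = 4; strictly interior points = area - boundary/2 + 1 = 198; answer 198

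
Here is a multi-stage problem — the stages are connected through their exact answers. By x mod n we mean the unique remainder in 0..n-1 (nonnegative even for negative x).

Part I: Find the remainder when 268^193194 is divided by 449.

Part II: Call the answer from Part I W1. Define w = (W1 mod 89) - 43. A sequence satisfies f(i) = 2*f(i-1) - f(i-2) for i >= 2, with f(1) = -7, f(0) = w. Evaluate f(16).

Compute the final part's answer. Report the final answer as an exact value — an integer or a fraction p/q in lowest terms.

Part I: squarings mod 449: 268^1=268, 268^2=433, 268^4=256, 268^8=431, 268^16=324, 268^32=359, 268^64=18, 268^128=324, 268^256=359, 268^512=18, 268^1024=324, 268^2048=359, 268^4096=18, 268^8192=324, 268^16384=359, 268^32768=18, 268^65536=324, 268^131072=359; 268^193194 = 268^2 * 268^8 * 268^32 * 268^128 * 268^512 * 268^4096 * 268^8192 * 268^16384 * 268^32768 * 268^131072 = 400 (mod 449); answer 400
Part II: W1 = 400; w = 1; f(2) = 2*(-7) - 1*(1) = -15; iterating: f(2)=-15, f(3)=-23, f(4)=-31, f(5)=-39, f(6)=-47, f(7)=-55, f(8)=-63, f(9)=-71, f(10)=-79, f(11)=-87, f(12)=-95, f(13)=-103, f(14)=-111, f(15)=-119, f(16)=-127; answer -127

-127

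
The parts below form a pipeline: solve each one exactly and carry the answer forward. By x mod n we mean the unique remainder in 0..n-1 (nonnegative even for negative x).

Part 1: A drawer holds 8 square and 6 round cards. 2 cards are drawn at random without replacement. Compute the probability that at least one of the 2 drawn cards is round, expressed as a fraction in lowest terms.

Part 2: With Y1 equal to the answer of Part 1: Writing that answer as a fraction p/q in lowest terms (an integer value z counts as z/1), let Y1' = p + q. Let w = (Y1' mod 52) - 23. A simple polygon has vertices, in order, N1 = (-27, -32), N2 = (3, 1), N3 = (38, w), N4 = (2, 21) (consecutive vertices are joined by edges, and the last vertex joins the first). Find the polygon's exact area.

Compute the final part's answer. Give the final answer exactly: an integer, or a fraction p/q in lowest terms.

1331/2

Part 1: total draws C(14,2) = 91; complement C(8,2) = 28; favorable 91 - 28 = 63; P = 9/13; answer 9/13
Part 2: Y1 = 9/13; threaded value p + q = 22; w = -1; cross terms: (-27*1 - 3*-32)=69, (3*-1 - 38*1)=-41, (38*21 - 2*-1)=800, (2*-32 - -27*21)=503; twice the area = |1331| = 1331; area = 1331/2; answer 1331/2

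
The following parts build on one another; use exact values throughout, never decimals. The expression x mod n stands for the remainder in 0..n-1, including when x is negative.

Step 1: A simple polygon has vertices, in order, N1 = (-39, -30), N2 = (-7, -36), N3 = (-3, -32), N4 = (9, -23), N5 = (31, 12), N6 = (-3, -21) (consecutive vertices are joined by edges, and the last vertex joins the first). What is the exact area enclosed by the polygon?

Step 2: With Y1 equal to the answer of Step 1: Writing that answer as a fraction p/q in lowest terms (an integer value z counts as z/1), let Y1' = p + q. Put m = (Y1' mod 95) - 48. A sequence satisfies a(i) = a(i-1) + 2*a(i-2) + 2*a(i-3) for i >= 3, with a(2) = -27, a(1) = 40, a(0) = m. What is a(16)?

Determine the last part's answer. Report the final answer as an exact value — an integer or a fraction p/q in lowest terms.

-882371

Step 1: cross terms: (-39*-36 - -7*-30)=1194, (-7*-32 - -3*-36)=116, (-3*-23 - 9*-32)=357, (9*12 - 31*-23)=821, (31*-21 - -3*12)=-615, (-3*-30 - -39*-21)=-729; twice the area = |1144| = 1144; area = 572; answer 572
Step 2: Y1 = 572; threaded value p + q = 573; m = -45; a(3) = 1*(-27) + 2*(40) + 2*(-45) = -37; iterating: a(3)=-37, a(4)=-11, a(5)=-139, a(6)=-235, a(7)=-535, a(8)=-1283, a(9)=-2823, a(10)=-6459, a(11)=-14671, a(12)=-33235, a(13)=-75495, a(14)=-171307, a(15)=-388767, a(16)=-882371; answer -882371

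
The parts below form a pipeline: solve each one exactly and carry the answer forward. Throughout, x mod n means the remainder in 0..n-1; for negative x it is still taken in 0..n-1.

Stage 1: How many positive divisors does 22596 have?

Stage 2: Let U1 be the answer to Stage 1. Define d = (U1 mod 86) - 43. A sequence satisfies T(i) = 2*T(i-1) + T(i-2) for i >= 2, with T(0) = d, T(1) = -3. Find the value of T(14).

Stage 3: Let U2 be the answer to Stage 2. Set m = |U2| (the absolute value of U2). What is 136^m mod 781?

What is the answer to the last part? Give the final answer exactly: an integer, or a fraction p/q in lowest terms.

Stage 1: 22596 = 2^2 * 3 * 7 * 269; number of divisors = (2+1) * (1+1) * (1+1) * (1+1) = 24; answer 24
Stage 2: U1 = 24; d = -19; T(2) = 2*(-3) + 1*(-19) = -25; iterating: T(2)=-25, T(3)=-53, T(4)=-131, T(5)=-315, T(6)=-761, T(7)=-1837, T(8)=-4435, T(9)=-10707, T(10)=-25849, T(11)=-62405, T(12)=-150659, T(13)=-363723, T(14)=-878105; answer -878105
Stage 3: U2 = -878105; m = 878105; squarings mod 781: 136^1=136, 136^2=533, 136^4=586, 136^8=537, 136^16=180, 136^32=379, 136^64=718, 136^128=64, 136^256=191, 136^512=555, 136^1024=311, 136^2048=658, 136^4096=290, 136^8192=533, 136^16384=586, 136^32768=537, 136^65536=180, 136^131072=379, 136^262144=718, 136^524288=64; 136^878105 = 136^1 * 136^8 * 136^16 * 136^512 * 136^1024 * 136^8192 * 136^16384 * 136^65536 * 136^262144 * 136^524288 = 749 (mod 781); answer 749

749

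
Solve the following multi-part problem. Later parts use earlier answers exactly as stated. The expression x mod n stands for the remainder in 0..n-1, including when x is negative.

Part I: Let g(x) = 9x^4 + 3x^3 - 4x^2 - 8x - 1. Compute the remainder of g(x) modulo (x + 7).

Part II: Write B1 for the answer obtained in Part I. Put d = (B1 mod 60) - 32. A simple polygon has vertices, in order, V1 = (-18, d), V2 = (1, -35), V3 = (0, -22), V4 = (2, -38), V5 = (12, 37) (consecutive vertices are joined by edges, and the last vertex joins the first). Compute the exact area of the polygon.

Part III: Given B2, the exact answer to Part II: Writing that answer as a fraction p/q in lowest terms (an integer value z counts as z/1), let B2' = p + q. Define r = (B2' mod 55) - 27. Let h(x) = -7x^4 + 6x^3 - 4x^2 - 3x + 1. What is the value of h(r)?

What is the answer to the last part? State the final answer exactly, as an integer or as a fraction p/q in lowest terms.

-2830549

Part I: remainder = value at the root: 9*(-7)^4 + 3*(-7)^3 - 4*(-7)^2 - 8*(-7)^1 - 1 = (21609) + (-1029) + (-196) + (56) + (-1) = 20439; answer 20439
Part II: B1 = 20439; d = 7; cross terms: (-18*-35 - 1*7)=623, (1*-22 - 0*-35)=-22, (0*-38 - 2*-22)=44, (2*37 - 12*-38)=530, (12*7 - -18*37)=750; twice the area = |1925| = 1925; area = 1925/2; answer 1925/2
Part III: B2 = 1925/2; threaded value p + q = 1927; r = -25; -7*(-25)^4 + 6*(-25)^3 - 4*(-25)^2 - 3*(-25)^1 + 1 = (-2734375) + (-93750) + (-2500) + (75) + (1) = -2830549; answer -2830549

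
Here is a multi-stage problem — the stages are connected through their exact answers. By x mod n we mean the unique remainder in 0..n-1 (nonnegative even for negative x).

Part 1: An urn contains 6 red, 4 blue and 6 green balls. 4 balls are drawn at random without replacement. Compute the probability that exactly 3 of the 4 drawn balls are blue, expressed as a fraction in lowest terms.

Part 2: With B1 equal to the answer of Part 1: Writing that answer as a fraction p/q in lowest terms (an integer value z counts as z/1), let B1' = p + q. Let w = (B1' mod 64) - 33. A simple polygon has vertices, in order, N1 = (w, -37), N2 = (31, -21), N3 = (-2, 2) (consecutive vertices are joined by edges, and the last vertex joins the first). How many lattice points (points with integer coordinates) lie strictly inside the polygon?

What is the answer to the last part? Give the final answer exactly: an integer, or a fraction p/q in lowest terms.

780

Part 1: total draws C(16,4) = 1820; favorable C(4,3)*C(12,1) = 48; P = 12/455; answer 12/455
Part 2: B1 = 12/455; threaded value p + q = 467; w = -14; cross terms: (-14*-21 - 31*-37)=1441, (31*2 - -2*-21)=20, (-2*-37 - -14*2)=102; twice the area = |1563| = 1563; area = 1563/2; boundary points = 1 + 1 + 3 = 5; strictly interior points = area - boundary/2 + 1 = 780; answer 780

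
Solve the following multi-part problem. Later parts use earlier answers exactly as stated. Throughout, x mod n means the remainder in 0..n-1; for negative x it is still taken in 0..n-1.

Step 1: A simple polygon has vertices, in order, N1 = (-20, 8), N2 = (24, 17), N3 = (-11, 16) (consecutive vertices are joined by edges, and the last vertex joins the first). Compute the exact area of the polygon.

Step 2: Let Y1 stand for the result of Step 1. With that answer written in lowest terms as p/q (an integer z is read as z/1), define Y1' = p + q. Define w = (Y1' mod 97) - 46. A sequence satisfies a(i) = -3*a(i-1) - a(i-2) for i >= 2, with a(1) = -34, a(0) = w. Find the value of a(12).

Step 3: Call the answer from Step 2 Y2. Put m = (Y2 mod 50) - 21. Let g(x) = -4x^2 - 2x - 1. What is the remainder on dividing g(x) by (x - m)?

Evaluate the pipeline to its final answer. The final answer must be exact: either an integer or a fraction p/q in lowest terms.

-3193

Step 1: cross terms: (-20*17 - 24*8)=-532, (24*16 - -11*17)=571, (-11*8 - -20*16)=232; twice the area = |271| = 271; area = 271/2; answer 271/2
Step 2: Y1 = 271/2; threaded value p + q = 273; w = 33; a(2) = -3*(-34) - 1*(33) = 69; iterating: a(2)=69, a(3)=-173, a(4)=450, a(5)=-1177, a(6)=3081, a(7)=-8066, a(8)=21117, a(9)=-55285, a(10)=144738, a(11)=-378929, a(12)=992049; answer 992049
Step 3: Y2 = 992049; m = 28; remainder = value at the root: -4*(28)^2 - 2*(28)^1 - 1 = (-3136) + (-56) + (-1) = -3193; answer -3193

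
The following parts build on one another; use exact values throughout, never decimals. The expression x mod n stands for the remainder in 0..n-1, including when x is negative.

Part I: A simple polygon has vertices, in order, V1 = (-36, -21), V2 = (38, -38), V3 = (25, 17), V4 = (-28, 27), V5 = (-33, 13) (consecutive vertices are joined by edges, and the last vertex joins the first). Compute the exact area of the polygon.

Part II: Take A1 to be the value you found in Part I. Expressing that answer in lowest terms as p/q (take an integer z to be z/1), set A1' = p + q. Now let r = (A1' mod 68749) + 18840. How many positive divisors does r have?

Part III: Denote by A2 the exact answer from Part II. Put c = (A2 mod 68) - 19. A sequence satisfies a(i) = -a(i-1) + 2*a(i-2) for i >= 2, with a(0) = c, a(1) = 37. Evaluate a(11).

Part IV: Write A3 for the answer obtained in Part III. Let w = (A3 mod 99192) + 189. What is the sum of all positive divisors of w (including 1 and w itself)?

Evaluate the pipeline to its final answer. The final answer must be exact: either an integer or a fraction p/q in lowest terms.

Part I: cross terms: (-36*-38 - 38*-21)=2166, (38*17 - 25*-38)=1596, (25*27 - -28*17)=1151, (-28*13 - -33*27)=527, (-33*-21 - -36*13)=1161; twice the area = |6601| = 6601; area = 6601/2; answer 6601/2
Part II: A1 = 6601/2; threaded value p + q = 6603; r = 25443; 25443 = 3^2 * 11 * 257; number of divisors = (2+1) * (1+1) * (1+1) = 12; answer 12
Part III: A2 = 12; c = -7; a(2) = -1*(37) + 2*(-7) = -51; iterating: a(2)=-51, a(3)=125, a(4)=-227, a(5)=477, a(6)=-931, a(7)=1885, a(8)=-3747, a(9)=7517, a(10)=-15011, a(11)=30045; answer 30045
Part IV: A3 = 30045; w = 30234; 30234 = 2 * 3 * 5039; sigma = (1 + 2) * (1 + 3) * (1 + 5039) = 3 * 4 * 5040 = 60480; answer 60480

60480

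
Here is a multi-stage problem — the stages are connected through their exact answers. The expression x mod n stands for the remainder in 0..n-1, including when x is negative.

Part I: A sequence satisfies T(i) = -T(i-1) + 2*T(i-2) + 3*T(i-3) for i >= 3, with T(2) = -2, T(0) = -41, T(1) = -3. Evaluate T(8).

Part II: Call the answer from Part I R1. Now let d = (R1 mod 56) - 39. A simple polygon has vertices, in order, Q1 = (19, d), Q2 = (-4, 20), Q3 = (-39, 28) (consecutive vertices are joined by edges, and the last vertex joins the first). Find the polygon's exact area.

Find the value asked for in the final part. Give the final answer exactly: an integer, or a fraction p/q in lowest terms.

888

Part I: T(3) = -1*(-2) + 2*(-3) + 3*(-41) = -127; iterating: T(3)=-127, T(4)=114, T(5)=-374, T(6)=221, T(7)=-627, T(8)=-53; answer -53
Part II: R1 = -53; d = -36; cross terms: (19*20 - -4*-36)=236, (-4*28 - -39*20)=668, (-39*-36 - 19*28)=872; twice the area = |1776| = 1776; area = 888; answer 888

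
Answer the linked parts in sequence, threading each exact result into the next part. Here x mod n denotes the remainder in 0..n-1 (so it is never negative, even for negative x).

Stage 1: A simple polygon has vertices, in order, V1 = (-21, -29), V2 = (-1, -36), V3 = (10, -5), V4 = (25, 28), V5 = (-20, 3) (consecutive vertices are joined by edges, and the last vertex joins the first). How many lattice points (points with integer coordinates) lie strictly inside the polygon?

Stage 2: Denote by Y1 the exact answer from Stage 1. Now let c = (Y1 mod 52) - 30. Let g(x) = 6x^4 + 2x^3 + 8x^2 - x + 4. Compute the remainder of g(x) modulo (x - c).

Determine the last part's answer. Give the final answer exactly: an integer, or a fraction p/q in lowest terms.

19

Stage 1: cross terms: (-21*-36 - -1*-29)=727, (-1*-5 - 10*-36)=365, (10*28 - 25*-5)=405, (25*3 - -20*28)=635, (-20*-29 - -21*3)=643; twice the area = |2775| = 2775; area = 2775/2; boundary points = 1 + 1 + 3 + 5 + 1 = 11; strictly interior points = area - boundary/2 + 1 = 1383; answer 1383
Stage 2: Y1 = 1383; c = 1; remainder = value at the root: 6*(1)^4 + 2*(1)^3 + 8*(1)^2 - 1*(1)^1 + 4 = (6) + (2) + (8) + (-1) + (4) = 19; answer 19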